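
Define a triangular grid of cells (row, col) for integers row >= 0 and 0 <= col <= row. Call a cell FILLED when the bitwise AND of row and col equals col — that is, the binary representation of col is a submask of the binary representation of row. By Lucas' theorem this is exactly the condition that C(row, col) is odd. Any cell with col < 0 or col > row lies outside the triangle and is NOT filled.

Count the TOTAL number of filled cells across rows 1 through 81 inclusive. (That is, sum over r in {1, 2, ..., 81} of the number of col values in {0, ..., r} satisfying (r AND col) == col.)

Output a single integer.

r1=1 pc1: +2 =2
r2=10 pc1: +2 =4
r3=11 pc2: +4 =8
r4=100 pc1: +2 =10
r5=101 pc2: +4 =14
r6=110 pc2: +4 =18
r7=111 pc3: +8 =26
r8=1000 pc1: +2 =28
r9=1001 pc2: +4 =32
r10=1010 pc2: +4 =36
r11=1011 pc3: +8 =44
r12=1100 pc2: +4 =48
r13=1101 pc3: +8 =56
r14=1110 pc3: +8 =64
r15=1111 pc4: +16 =80
r16=10000 pc1: +2 =82
r17=10001 pc2: +4 =86
r18=10010 pc2: +4 =90
r19=10011 pc3: +8 =98
r20=10100 pc2: +4 =102
r21=10101 pc3: +8 =110
r22=10110 pc3: +8 =118
r23=10111 pc4: +16 =134
r24=11000 pc2: +4 =138
r25=11001 pc3: +8 =146
r26=11010 pc3: +8 =154
r27=11011 pc4: +16 =170
r28=11100 pc3: +8 =178
r29=11101 pc4: +16 =194
r30=11110 pc4: +16 =210
r31=11111 pc5: +32 =242
r32=100000 pc1: +2 =244
r33=100001 pc2: +4 =248
r34=100010 pc2: +4 =252
r35=100011 pc3: +8 =260
r36=100100 pc2: +4 =264
r37=100101 pc3: +8 =272
r38=100110 pc3: +8 =280
r39=100111 pc4: +16 =296
r40=101000 pc2: +4 =300
r41=101001 pc3: +8 =308
r42=101010 pc3: +8 =316
r43=101011 pc4: +16 =332
r44=101100 pc3: +8 =340
r45=101101 pc4: +16 =356
r46=101110 pc4: +16 =372
r47=101111 pc5: +32 =404
r48=110000 pc2: +4 =408
r49=110001 pc3: +8 =416
r50=110010 pc3: +8 =424
r51=110011 pc4: +16 =440
r52=110100 pc3: +8 =448
r53=110101 pc4: +16 =464
r54=110110 pc4: +16 =480
r55=110111 pc5: +32 =512
r56=111000 pc3: +8 =520
r57=111001 pc4: +16 =536
r58=111010 pc4: +16 =552
r59=111011 pc5: +32 =584
r60=111100 pc4: +16 =600
r61=111101 pc5: +32 =632
r62=111110 pc5: +32 =664
r63=111111 pc6: +64 =728
r64=1000000 pc1: +2 =730
r65=1000001 pc2: +4 =734
r66=1000010 pc2: +4 =738
r67=1000011 pc3: +8 =746
r68=1000100 pc2: +4 =750
r69=1000101 pc3: +8 =758
r70=1000110 pc3: +8 =766
r71=1000111 pc4: +16 =782
r72=1001000 pc2: +4 =786
r73=1001001 pc3: +8 =794
r74=1001010 pc3: +8 =802
r75=1001011 pc4: +16 =818
r76=1001100 pc3: +8 =826
r77=1001101 pc4: +16 =842
r78=1001110 pc4: +16 =858
r79=1001111 pc5: +32 =890
r80=1010000 pc2: +4 =894
r81=1010001 pc3: +8 =902

Answer: 902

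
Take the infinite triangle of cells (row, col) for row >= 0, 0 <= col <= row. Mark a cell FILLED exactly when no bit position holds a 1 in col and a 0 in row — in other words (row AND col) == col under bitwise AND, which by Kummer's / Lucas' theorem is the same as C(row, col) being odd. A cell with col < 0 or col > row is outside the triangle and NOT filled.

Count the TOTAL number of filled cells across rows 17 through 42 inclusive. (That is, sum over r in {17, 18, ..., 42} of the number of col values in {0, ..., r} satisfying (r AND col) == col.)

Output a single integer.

Answer: 234

Derivation:
r17=10001 pc2: +4 =4
r18=10010 pc2: +4 =8
r19=10011 pc3: +8 =16
r20=10100 pc2: +4 =20
r21=10101 pc3: +8 =28
r22=10110 pc3: +8 =36
r23=10111 pc4: +16 =52
r24=11000 pc2: +4 =56
r25=11001 pc3: +8 =64
r26=11010 pc3: +8 =72
r27=11011 pc4: +16 =88
r28=11100 pc3: +8 =96
r29=11101 pc4: +16 =112
r30=11110 pc4: +16 =128
r31=11111 pc5: +32 =160
r32=100000 pc1: +2 =162
r33=100001 pc2: +4 =166
r34=100010 pc2: +4 =170
r35=100011 pc3: +8 =178
r36=100100 pc2: +4 =182
r37=100101 pc3: +8 =190
r38=100110 pc3: +8 =198
r39=100111 pc4: +16 =214
r40=101000 pc2: +4 =218
r41=101001 pc3: +8 =226
r42=101010 pc3: +8 =234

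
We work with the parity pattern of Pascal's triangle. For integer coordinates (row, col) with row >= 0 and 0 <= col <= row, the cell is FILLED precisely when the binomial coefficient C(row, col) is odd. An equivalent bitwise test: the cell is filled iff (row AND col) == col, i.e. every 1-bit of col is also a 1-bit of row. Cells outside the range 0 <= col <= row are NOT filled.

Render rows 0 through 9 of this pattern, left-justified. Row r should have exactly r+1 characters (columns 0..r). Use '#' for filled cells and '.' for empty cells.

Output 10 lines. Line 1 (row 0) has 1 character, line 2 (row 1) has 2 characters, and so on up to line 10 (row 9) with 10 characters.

Answer: #
##
#.#
####
#...#
##..##
#.#.#.#
########
#.......#
##......##

Derivation:
r0=0: #
r1=1: ##
r2=10: #.#
r3=11: ####
r4=100: #...#
r5=101: ##..##
r6=110: #.#.#.#
r7=111: ########
r8=1000: #.......#
r9=1001: ##......##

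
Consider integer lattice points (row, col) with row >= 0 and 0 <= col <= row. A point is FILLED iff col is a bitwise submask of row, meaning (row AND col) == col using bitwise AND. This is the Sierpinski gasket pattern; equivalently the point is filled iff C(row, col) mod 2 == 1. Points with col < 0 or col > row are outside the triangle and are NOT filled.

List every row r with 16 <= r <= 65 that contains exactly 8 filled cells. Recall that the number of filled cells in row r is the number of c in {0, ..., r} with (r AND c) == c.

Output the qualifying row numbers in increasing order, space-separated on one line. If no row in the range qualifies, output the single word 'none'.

Answer: 19 21 22 25 26 28 35 37 38 41 42 44 49 50 52 56

Derivation:
Row r has 2^popcount(r) filled cells, so we need popcount(r) = log2(8) = 3.
Scan r = 16..65 and keep those with exactly 3 one-bits:
r=16=10000 popcount=1 -> skip
r=17=10001 popcount=2 -> skip
r=18=10010 popcount=2 -> skip
r=19=10011 popcount=3 -> KEEP
r=20=10100 popcount=2 -> skip
r=21=10101 popcount=3 -> KEEP
r=22=10110 popcount=3 -> KEEP
r=23=10111 popcount=4 -> skip
r=24=11000 popcount=2 -> skip
r=25=11001 popcount=3 -> KEEP
r=26=11010 popcount=3 -> KEEP
r=27=11011 popcount=4 -> skip
r=28=11100 popcount=3 -> KEEP
r=29=11101 popcount=4 -> skip
r=30=11110 popcount=4 -> skip
r=31=11111 popcount=5 -> skip
r=32=100000 popcount=1 -> skip
r=33=100001 popcount=2 -> skip
r=34=100010 popcount=2 -> skip
r=35=100011 popcount=3 -> KEEP
r=36=100100 popcount=2 -> skip
r=37=100101 popcount=3 -> KEEP
r=38=100110 popcount=3 -> KEEP
r=39=100111 popcount=4 -> skip
r=40=101000 popcount=2 -> skip
r=41=101001 popcount=3 -> KEEP
r=42=101010 popcount=3 -> KEEP
r=43=101011 popcount=4 -> skip
r=44=101100 popcount=3 -> KEEP
r=45=101101 popcount=4 -> skip
r=46=101110 popcount=4 -> skip
r=47=101111 popcount=5 -> skip
r=48=110000 popcount=2 -> skip
r=49=110001 popcount=3 -> KEEP
r=50=110010 popcount=3 -> KEEP
r=51=110011 popcount=4 -> skip
r=52=110100 popcount=3 -> KEEP
r=53=110101 popcount=4 -> skip
r=54=110110 popcount=4 -> skip
r=55=110111 popcount=5 -> skip
r=56=111000 popcount=3 -> KEEP
r=57=111001 popcount=4 -> skip
r=58=111010 popcount=4 -> skip
r=59=111011 popcount=5 -> skip
r=60=111100 popcount=4 -> skip
r=61=111101 popcount=5 -> skip
r=62=111110 popcount=5 -> skip
r=63=111111 popcount=6 -> skip
r=64=1000000 popcount=1 -> skip
r=65=1000001 popcount=2 -> skip
Kept rows: 19 21 22 25 26 28 35 37 38 41 42 44 49 50 52 56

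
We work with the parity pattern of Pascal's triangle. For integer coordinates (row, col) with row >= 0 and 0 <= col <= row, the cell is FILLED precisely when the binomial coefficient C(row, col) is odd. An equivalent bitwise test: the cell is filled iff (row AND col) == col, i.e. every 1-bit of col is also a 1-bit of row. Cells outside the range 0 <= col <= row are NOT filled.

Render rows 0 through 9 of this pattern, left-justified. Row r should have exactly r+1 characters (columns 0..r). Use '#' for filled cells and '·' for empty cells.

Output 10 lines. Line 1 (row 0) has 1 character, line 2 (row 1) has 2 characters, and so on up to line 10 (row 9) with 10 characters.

r0=0: #
r1=1: ##
r2=10: #·#
r3=11: ####
r4=100: #···#
r5=101: ##··##
r6=110: #·#·#·#
r7=111: ########
r8=1000: #·······#
r9=1001: ##······##

Answer: #
##
#·#
####
#···#
##··##
#·#·#·#
########
#·······#
##······##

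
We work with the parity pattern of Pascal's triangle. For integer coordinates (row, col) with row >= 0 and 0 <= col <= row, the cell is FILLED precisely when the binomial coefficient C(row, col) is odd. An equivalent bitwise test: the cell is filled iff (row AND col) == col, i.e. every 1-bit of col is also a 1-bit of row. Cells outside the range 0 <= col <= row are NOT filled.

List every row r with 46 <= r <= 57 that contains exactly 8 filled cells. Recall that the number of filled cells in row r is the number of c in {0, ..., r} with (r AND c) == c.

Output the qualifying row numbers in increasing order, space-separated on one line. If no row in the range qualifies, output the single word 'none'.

Answer: 49 50 52 56

Derivation:
Row r has 2^popcount(r) filled cells, so we need popcount(r) = log2(8) = 3.
Scan r = 46..57 and keep those with exactly 3 one-bits:
r=46=101110 popcount=4 -> skip
r=47=101111 popcount=5 -> skip
r=48=110000 popcount=2 -> skip
r=49=110001 popcount=3 -> KEEP
r=50=110010 popcount=3 -> KEEP
r=51=110011 popcount=4 -> skip
r=52=110100 popcount=3 -> KEEP
r=53=110101 popcount=4 -> skip
r=54=110110 popcount=4 -> skip
r=55=110111 popcount=5 -> skip
r=56=111000 popcount=3 -> KEEP
r=57=111001 popcount=4 -> skip
Kept rows: 49 50 52 56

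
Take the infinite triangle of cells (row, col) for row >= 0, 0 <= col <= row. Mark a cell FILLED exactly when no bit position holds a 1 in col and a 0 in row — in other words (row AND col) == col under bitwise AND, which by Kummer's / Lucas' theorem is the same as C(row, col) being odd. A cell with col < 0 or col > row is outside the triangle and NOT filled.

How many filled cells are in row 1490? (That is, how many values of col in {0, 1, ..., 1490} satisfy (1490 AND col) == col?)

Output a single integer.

Answer: 64

Derivation:
1490 in binary = 10111010010
popcount(1490) = number of 1-bits in 10111010010 = 6
A col c satisfies (1490 AND c) == c iff every set bit of c is also set in 1490; each of the 6 set bits of 1490 can independently be on or off in c.
count = 2^6 = 64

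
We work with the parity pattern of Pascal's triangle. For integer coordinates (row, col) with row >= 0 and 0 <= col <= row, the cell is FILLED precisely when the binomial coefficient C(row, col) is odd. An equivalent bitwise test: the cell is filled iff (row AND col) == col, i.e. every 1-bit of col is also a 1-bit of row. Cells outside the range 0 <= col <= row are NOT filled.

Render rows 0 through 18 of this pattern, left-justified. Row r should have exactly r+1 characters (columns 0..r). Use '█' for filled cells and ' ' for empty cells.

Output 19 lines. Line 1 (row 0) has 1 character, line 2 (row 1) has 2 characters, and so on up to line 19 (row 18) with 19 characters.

Answer: █
██
█ █
████
█   █
██  ██
█ █ █ █
████████
█       █
██      ██
█ █     █ █
████    ████
█   █   █   █
██  ██  ██  ██
█ █ █ █ █ █ █ █
████████████████
█               █
██              ██
█ █             █ █

Derivation:
r0=0: █
r1=1: ██
r2=10: █ █
r3=11: ████
r4=100: █   █
r5=101: ██  ██
r6=110: █ █ █ █
r7=111: ████████
r8=1000: █       █
r9=1001: ██      ██
r10=1010: █ █     █ █
r11=1011: ████    ████
r12=1100: █   █   █   █
r13=1101: ██  ██  ██  ██
r14=1110: █ █ █ █ █ █ █ █
r15=1111: ████████████████
r16=10000: █               █
r17=10001: ██              ██
r18=10010: █ █             █ █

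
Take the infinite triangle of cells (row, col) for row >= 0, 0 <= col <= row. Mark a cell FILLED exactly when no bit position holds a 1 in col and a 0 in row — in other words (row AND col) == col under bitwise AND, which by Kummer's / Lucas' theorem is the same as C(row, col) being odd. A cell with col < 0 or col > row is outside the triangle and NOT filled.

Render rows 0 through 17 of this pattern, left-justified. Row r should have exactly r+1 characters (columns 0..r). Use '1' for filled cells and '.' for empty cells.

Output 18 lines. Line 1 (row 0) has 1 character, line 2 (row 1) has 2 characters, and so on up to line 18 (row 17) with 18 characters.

r0=0: 1
r1=1: 11
r2=10: 1.1
r3=11: 1111
r4=100: 1...1
r5=101: 11..11
r6=110: 1.1.1.1
r7=111: 11111111
r8=1000: 1.......1
r9=1001: 11......11
r10=1010: 1.1.....1.1
r11=1011: 1111....1111
r12=1100: 1...1...1...1
r13=1101: 11..11..11..11
r14=1110: 1.1.1.1.1.1.1.1
r15=1111: 1111111111111111
r16=10000: 1...............1
r17=10001: 11..............11

Answer: 1
11
1.1
1111
1...1
11..11
1.1.1.1
11111111
1.......1
11......11
1.1.....1.1
1111....1111
1...1...1...1
11..11..11..11
1.1.1.1.1.1.1.1
1111111111111111
1...............1
11..............11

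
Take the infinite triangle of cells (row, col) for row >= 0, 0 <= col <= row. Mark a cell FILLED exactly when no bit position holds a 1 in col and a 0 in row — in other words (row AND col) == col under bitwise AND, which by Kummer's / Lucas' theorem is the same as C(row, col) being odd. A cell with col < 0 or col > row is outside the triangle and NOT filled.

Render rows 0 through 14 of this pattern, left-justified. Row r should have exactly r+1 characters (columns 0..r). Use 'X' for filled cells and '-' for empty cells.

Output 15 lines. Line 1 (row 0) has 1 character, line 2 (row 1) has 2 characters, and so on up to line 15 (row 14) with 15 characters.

r0=0: X
r1=1: XX
r2=10: X-X
r3=11: XXXX
r4=100: X---X
r5=101: XX--XX
r6=110: X-X-X-X
r7=111: XXXXXXXX
r8=1000: X-------X
r9=1001: XX------XX
r10=1010: X-X-----X-X
r11=1011: XXXX----XXXX
r12=1100: X---X---X---X
r13=1101: XX--XX--XX--XX
r14=1110: X-X-X-X-X-X-X-X

Answer: X
XX
X-X
XXXX
X---X
XX--XX
X-X-X-X
XXXXXXXX
X-------X
XX------XX
X-X-----X-X
XXXX----XXXX
X---X---X---X
XX--XX--XX--XX
X-X-X-X-X-X-X-X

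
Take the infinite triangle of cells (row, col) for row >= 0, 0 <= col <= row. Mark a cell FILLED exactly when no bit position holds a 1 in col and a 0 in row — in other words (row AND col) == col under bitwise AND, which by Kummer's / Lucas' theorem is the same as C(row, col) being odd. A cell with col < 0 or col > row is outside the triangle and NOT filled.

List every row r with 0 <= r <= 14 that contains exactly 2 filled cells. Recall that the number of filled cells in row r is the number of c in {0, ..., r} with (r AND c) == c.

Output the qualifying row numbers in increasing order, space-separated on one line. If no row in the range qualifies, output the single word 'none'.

Row r has 2^popcount(r) filled cells, so we need popcount(r) = log2(2) = 1.
Scan r = 0..14 and keep those with exactly 1 one-bits:
r=0=0 popcount=0 -> skip
r=1=1 popcount=1 -> KEEP
r=2=10 popcount=1 -> KEEP
r=3=11 popcount=2 -> skip
r=4=100 popcount=1 -> KEEP
r=5=101 popcount=2 -> skip
r=6=110 popcount=2 -> skip
r=7=111 popcount=3 -> skip
r=8=1000 popcount=1 -> KEEP
r=9=1001 popcount=2 -> skip
r=10=1010 popcount=2 -> skip
r=11=1011 popcount=3 -> skip
r=12=1100 popcount=2 -> skip
r=13=1101 popcount=3 -> skip
r=14=1110 popcount=3 -> skip
Kept rows: 1 2 4 8

Answer: 1 2 4 8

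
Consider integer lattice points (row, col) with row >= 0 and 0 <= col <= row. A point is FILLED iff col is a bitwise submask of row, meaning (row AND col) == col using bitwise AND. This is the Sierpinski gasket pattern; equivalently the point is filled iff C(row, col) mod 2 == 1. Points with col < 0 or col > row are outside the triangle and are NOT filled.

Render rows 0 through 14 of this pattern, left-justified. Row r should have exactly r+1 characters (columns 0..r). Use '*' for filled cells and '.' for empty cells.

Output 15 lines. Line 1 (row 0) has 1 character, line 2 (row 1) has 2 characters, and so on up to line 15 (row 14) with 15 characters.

Answer: *
**
*.*
****
*...*
**..**
*.*.*.*
********
*.......*
**......**
*.*.....*.*
****....****
*...*...*...*
**..**..**..**
*.*.*.*.*.*.*.*

Derivation:
r0=0: *
r1=1: **
r2=10: *.*
r3=11: ****
r4=100: *...*
r5=101: **..**
r6=110: *.*.*.*
r7=111: ********
r8=1000: *.......*
r9=1001: **......**
r10=1010: *.*.....*.*
r11=1011: ****....****
r12=1100: *...*...*...*
r13=1101: **..**..**..**
r14=1110: *.*.*.*.*.*.*.*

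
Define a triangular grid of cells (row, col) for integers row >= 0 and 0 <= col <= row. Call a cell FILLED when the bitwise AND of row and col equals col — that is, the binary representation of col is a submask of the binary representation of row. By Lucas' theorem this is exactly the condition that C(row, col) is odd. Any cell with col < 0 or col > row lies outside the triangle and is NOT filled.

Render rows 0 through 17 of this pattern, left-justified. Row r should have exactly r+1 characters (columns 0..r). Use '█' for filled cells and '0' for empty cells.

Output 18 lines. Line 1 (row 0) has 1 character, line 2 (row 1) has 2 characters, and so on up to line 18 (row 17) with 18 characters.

Answer: █
██
█0█
████
█000█
██00██
█0█0█0█
████████
█0000000█
██000000██
█0█00000█0█
████0000████
█000█000█000█
██00██00██00██
█0█0█0█0█0█0█0█
████████████████
█000000000000000█
██00000000000000██

Derivation:
r0=0: █
r1=1: ██
r2=10: █0█
r3=11: ████
r4=100: █000█
r5=101: ██00██
r6=110: █0█0█0█
r7=111: ████████
r8=1000: █0000000█
r9=1001: ██000000██
r10=1010: █0█00000█0█
r11=1011: ████0000████
r12=1100: █000█000█000█
r13=1101: ██00██00██00██
r14=1110: █0█0█0█0█0█0█0█
r15=1111: ████████████████
r16=10000: █000000000000000█
r17=10001: ██00000000000000██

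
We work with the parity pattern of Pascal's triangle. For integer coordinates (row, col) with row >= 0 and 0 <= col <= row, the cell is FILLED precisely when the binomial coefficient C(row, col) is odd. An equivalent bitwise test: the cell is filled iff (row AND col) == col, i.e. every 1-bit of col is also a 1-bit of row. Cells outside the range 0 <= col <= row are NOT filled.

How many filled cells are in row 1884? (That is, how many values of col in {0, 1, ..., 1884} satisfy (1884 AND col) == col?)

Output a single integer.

1884 in binary = 11101011100
popcount(1884) = number of 1-bits in 11101011100 = 7
A col c satisfies (1884 AND c) == c iff every set bit of c is also set in 1884; each of the 7 set bits of 1884 can independently be on or off in c.
count = 2^7 = 128

Answer: 128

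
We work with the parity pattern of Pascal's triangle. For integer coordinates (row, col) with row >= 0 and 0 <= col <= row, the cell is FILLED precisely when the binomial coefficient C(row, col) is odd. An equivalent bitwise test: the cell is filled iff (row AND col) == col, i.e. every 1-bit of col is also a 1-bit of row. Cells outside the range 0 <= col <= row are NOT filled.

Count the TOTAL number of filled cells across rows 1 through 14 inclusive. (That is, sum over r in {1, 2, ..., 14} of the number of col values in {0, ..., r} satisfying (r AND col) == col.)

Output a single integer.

r1=1 pc1: +2 =2
r2=10 pc1: +2 =4
r3=11 pc2: +4 =8
r4=100 pc1: +2 =10
r5=101 pc2: +4 =14
r6=110 pc2: +4 =18
r7=111 pc3: +8 =26
r8=1000 pc1: +2 =28
r9=1001 pc2: +4 =32
r10=1010 pc2: +4 =36
r11=1011 pc3: +8 =44
r12=1100 pc2: +4 =48
r13=1101 pc3: +8 =56
r14=1110 pc3: +8 =64

Answer: 64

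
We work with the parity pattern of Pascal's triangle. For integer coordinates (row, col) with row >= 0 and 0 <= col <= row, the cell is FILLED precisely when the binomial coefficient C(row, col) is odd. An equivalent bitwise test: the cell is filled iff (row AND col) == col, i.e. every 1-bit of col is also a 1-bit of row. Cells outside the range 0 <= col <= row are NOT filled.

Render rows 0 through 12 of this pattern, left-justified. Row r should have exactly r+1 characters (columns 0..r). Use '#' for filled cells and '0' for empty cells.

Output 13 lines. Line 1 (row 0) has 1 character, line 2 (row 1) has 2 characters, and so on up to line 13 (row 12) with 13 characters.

r0=0: #
r1=1: ##
r2=10: #0#
r3=11: ####
r4=100: #000#
r5=101: ##00##
r6=110: #0#0#0#
r7=111: ########
r8=1000: #0000000#
r9=1001: ##000000##
r10=1010: #0#00000#0#
r11=1011: ####0000####
r12=1100: #000#000#000#

Answer: #
##
#0#
####
#000#
##00##
#0#0#0#
########
#0000000#
##000000##
#0#00000#0#
####0000####
#000#000#000#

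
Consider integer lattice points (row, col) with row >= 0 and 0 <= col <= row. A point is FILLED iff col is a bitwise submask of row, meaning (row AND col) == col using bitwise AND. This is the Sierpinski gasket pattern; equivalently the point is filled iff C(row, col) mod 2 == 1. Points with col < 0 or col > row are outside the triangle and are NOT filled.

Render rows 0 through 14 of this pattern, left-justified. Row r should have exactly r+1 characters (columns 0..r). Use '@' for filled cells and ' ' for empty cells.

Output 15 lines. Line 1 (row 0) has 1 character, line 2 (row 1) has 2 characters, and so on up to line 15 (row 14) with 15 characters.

Answer: @
@@
@ @
@@@@
@   @
@@  @@
@ @ @ @
@@@@@@@@
@       @
@@      @@
@ @     @ @
@@@@    @@@@
@   @   @   @
@@  @@  @@  @@
@ @ @ @ @ @ @ @

Derivation:
r0=0: @
r1=1: @@
r2=10: @ @
r3=11: @@@@
r4=100: @   @
r5=101: @@  @@
r6=110: @ @ @ @
r7=111: @@@@@@@@
r8=1000: @       @
r9=1001: @@      @@
r10=1010: @ @     @ @
r11=1011: @@@@    @@@@
r12=1100: @   @   @   @
r13=1101: @@  @@  @@  @@
r14=1110: @ @ @ @ @ @ @ @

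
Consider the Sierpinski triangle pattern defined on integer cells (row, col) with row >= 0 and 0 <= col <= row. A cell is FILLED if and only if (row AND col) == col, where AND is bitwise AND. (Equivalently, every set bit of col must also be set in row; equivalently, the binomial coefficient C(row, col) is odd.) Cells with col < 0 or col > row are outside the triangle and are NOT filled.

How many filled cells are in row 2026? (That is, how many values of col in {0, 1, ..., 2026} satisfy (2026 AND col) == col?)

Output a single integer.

2026 in binary = 11111101010
popcount(2026) = number of 1-bits in 11111101010 = 8
A col c satisfies (2026 AND c) == c iff every set bit of c is also set in 2026; each of the 8 set bits of 2026 can independently be on or off in c.
count = 2^8 = 256

Answer: 256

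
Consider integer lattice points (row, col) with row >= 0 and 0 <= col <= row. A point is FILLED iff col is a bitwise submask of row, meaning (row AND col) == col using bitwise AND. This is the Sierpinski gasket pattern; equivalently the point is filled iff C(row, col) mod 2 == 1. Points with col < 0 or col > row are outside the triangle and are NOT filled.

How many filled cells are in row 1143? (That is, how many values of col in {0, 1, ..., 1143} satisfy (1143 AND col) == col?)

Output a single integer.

Answer: 128

Derivation:
1143 in binary = 10001110111
popcount(1143) = number of 1-bits in 10001110111 = 7
A col c satisfies (1143 AND c) == c iff every set bit of c is also set in 1143; each of the 7 set bits of 1143 can independently be on or off in c.
count = 2^7 = 128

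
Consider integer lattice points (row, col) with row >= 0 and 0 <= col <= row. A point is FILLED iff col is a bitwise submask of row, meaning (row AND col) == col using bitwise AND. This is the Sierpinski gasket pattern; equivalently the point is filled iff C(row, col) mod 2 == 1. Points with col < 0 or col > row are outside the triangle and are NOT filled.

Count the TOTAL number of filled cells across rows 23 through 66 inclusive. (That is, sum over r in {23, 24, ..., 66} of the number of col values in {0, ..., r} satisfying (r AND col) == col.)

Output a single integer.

Answer: 620

Derivation:
r23=10111 pc4: +16 =16
r24=11000 pc2: +4 =20
r25=11001 pc3: +8 =28
r26=11010 pc3: +8 =36
r27=11011 pc4: +16 =52
r28=11100 pc3: +8 =60
r29=11101 pc4: +16 =76
r30=11110 pc4: +16 =92
r31=11111 pc5: +32 =124
r32=100000 pc1: +2 =126
r33=100001 pc2: +4 =130
r34=100010 pc2: +4 =134
r35=100011 pc3: +8 =142
r36=100100 pc2: +4 =146
r37=100101 pc3: +8 =154
r38=100110 pc3: +8 =162
r39=100111 pc4: +16 =178
r40=101000 pc2: +4 =182
r41=101001 pc3: +8 =190
r42=101010 pc3: +8 =198
r43=101011 pc4: +16 =214
r44=101100 pc3: +8 =222
r45=101101 pc4: +16 =238
r46=101110 pc4: +16 =254
r47=101111 pc5: +32 =286
r48=110000 pc2: +4 =290
r49=110001 pc3: +8 =298
r50=110010 pc3: +8 =306
r51=110011 pc4: +16 =322
r52=110100 pc3: +8 =330
r53=110101 pc4: +16 =346
r54=110110 pc4: +16 =362
r55=110111 pc5: +32 =394
r56=111000 pc3: +8 =402
r57=111001 pc4: +16 =418
r58=111010 pc4: +16 =434
r59=111011 pc5: +32 =466
r60=111100 pc4: +16 =482
r61=111101 pc5: +32 =514
r62=111110 pc5: +32 =546
r63=111111 pc6: +64 =610
r64=1000000 pc1: +2 =612
r65=1000001 pc2: +4 =616
r66=1000010 pc2: +4 =620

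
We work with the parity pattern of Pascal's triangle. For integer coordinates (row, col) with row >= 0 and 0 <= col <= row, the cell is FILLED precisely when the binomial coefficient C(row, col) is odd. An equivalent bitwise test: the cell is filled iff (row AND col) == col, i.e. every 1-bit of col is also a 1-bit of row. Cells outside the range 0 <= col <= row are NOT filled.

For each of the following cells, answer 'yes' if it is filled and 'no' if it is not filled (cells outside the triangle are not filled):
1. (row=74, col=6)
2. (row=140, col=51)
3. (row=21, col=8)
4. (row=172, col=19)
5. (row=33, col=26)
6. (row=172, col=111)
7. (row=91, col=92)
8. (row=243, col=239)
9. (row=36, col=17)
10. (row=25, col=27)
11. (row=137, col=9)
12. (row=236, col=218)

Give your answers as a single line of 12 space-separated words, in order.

(74,6): row=0b1001010, col=0b110, row AND col = 0b10 = 2; 2 != 6 -> empty
(140,51): row=0b10001100, col=0b110011, row AND col = 0b0 = 0; 0 != 51 -> empty
(21,8): row=0b10101, col=0b1000, row AND col = 0b0 = 0; 0 != 8 -> empty
(172,19): row=0b10101100, col=0b10011, row AND col = 0b0 = 0; 0 != 19 -> empty
(33,26): row=0b100001, col=0b11010, row AND col = 0b0 = 0; 0 != 26 -> empty
(172,111): row=0b10101100, col=0b1101111, row AND col = 0b101100 = 44; 44 != 111 -> empty
(91,92): col outside [0, 91] -> not filled
(243,239): row=0b11110011, col=0b11101111, row AND col = 0b11100011 = 227; 227 != 239 -> empty
(36,17): row=0b100100, col=0b10001, row AND col = 0b0 = 0; 0 != 17 -> empty
(25,27): col outside [0, 25] -> not filled
(137,9): row=0b10001001, col=0b1001, row AND col = 0b1001 = 9; 9 == 9 -> filled
(236,218): row=0b11101100, col=0b11011010, row AND col = 0b11001000 = 200; 200 != 218 -> empty

Answer: no no no no no no no no no no yes no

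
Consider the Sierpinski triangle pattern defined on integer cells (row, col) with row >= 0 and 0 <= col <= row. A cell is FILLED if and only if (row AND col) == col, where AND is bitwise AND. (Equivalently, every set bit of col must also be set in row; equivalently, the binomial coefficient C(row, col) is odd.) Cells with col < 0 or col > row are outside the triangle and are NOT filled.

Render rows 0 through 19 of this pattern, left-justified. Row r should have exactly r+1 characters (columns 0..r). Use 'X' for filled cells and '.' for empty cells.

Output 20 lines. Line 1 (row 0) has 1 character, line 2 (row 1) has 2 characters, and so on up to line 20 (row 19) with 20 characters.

Answer: X
XX
X.X
XXXX
X...X
XX..XX
X.X.X.X
XXXXXXXX
X.......X
XX......XX
X.X.....X.X
XXXX....XXXX
X...X...X...X
XX..XX..XX..XX
X.X.X.X.X.X.X.X
XXXXXXXXXXXXXXXX
X...............X
XX..............XX
X.X.............X.X
XXXX............XXXX

Derivation:
r0=0: X
r1=1: XX
r2=10: X.X
r3=11: XXXX
r4=100: X...X
r5=101: XX..XX
r6=110: X.X.X.X
r7=111: XXXXXXXX
r8=1000: X.......X
r9=1001: XX......XX
r10=1010: X.X.....X.X
r11=1011: XXXX....XXXX
r12=1100: X...X...X...X
r13=1101: XX..XX..XX..XX
r14=1110: X.X.X.X.X.X.X.X
r15=1111: XXXXXXXXXXXXXXXX
r16=10000: X...............X
r17=10001: XX..............XX
r18=10010: X.X.............X.X
r19=10011: XXXX............XXXX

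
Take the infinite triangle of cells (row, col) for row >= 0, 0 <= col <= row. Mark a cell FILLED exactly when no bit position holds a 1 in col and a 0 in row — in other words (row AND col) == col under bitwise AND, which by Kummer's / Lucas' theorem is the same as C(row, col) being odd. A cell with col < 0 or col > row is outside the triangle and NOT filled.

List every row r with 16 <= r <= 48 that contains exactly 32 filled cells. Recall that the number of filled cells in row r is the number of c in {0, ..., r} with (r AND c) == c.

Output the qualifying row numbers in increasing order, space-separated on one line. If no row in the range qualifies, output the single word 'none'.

Row r has 2^popcount(r) filled cells, so we need popcount(r) = log2(32) = 5.
Scan r = 16..48 and keep those with exactly 5 one-bits:
r=16=10000 popcount=1 -> skip
r=17=10001 popcount=2 -> skip
r=18=10010 popcount=2 -> skip
r=19=10011 popcount=3 -> skip
r=20=10100 popcount=2 -> skip
r=21=10101 popcount=3 -> skip
r=22=10110 popcount=3 -> skip
r=23=10111 popcount=4 -> skip
r=24=11000 popcount=2 -> skip
r=25=11001 popcount=3 -> skip
r=26=11010 popcount=3 -> skip
r=27=11011 popcount=4 -> skip
r=28=11100 popcount=3 -> skip
r=29=11101 popcount=4 -> skip
r=30=11110 popcount=4 -> skip
r=31=11111 popcount=5 -> KEEP
r=32=100000 popcount=1 -> skip
r=33=100001 popcount=2 -> skip
r=34=100010 popcount=2 -> skip
r=35=100011 popcount=3 -> skip
r=36=100100 popcount=2 -> skip
r=37=100101 popcount=3 -> skip
r=38=100110 popcount=3 -> skip
r=39=100111 popcount=4 -> skip
r=40=101000 popcount=2 -> skip
r=41=101001 popcount=3 -> skip
r=42=101010 popcount=3 -> skip
r=43=101011 popcount=4 -> skip
r=44=101100 popcount=3 -> skip
r=45=101101 popcount=4 -> skip
r=46=101110 popcount=4 -> skip
r=47=101111 popcount=5 -> KEEP
r=48=110000 popcount=2 -> skip
Kept rows: 31 47

Answer: 31 47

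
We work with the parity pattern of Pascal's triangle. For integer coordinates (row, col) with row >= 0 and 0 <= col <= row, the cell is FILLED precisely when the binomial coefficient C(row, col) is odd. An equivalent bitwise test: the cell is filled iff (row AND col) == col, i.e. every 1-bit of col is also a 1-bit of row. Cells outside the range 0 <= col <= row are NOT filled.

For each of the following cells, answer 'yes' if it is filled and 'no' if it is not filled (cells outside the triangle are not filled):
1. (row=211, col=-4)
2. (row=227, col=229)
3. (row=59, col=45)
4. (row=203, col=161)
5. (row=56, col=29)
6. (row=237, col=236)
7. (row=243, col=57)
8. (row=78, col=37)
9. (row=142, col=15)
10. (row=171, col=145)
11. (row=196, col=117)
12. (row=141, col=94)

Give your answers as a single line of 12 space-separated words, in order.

(211,-4): col outside [0, 211] -> not filled
(227,229): col outside [0, 227] -> not filled
(59,45): row=0b111011, col=0b101101, row AND col = 0b101001 = 41; 41 != 45 -> empty
(203,161): row=0b11001011, col=0b10100001, row AND col = 0b10000001 = 129; 129 != 161 -> empty
(56,29): row=0b111000, col=0b11101, row AND col = 0b11000 = 24; 24 != 29 -> empty
(237,236): row=0b11101101, col=0b11101100, row AND col = 0b11101100 = 236; 236 == 236 -> filled
(243,57): row=0b11110011, col=0b111001, row AND col = 0b110001 = 49; 49 != 57 -> empty
(78,37): row=0b1001110, col=0b100101, row AND col = 0b100 = 4; 4 != 37 -> empty
(142,15): row=0b10001110, col=0b1111, row AND col = 0b1110 = 14; 14 != 15 -> empty
(171,145): row=0b10101011, col=0b10010001, row AND col = 0b10000001 = 129; 129 != 145 -> empty
(196,117): row=0b11000100, col=0b1110101, row AND col = 0b1000100 = 68; 68 != 117 -> empty
(141,94): row=0b10001101, col=0b1011110, row AND col = 0b1100 = 12; 12 != 94 -> empty

Answer: no no no no no yes no no no no no no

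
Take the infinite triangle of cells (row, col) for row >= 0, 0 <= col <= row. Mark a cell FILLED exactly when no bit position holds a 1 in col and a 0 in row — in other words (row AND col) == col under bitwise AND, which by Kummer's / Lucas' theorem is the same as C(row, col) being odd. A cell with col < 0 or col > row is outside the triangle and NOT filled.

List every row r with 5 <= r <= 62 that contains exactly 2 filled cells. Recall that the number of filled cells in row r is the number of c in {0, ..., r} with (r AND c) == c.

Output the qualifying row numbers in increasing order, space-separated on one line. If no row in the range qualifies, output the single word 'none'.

Row r has 2^popcount(r) filled cells, so we need popcount(r) = log2(2) = 1.
Scan r = 5..62 and keep those with exactly 1 one-bits:
r=5=101 popcount=2 -> skip
r=6=110 popcount=2 -> skip
r=7=111 popcount=3 -> skip
r=8=1000 popcount=1 -> KEEP
r=9=1001 popcount=2 -> skip
r=10=1010 popcount=2 -> skip
r=11=1011 popcount=3 -> skip
r=12=1100 popcount=2 -> skip
r=13=1101 popcount=3 -> skip
r=14=1110 popcount=3 -> skip
r=15=1111 popcount=4 -> skip
r=16=10000 popcount=1 -> KEEP
r=17=10001 popcount=2 -> skip
r=18=10010 popcount=2 -> skip
r=19=10011 popcount=3 -> skip
r=20=10100 popcount=2 -> skip
r=21=10101 popcount=3 -> skip
r=22=10110 popcount=3 -> skip
r=23=10111 popcount=4 -> skip
r=24=11000 popcount=2 -> skip
r=25=11001 popcount=3 -> skip
r=26=11010 popcount=3 -> skip
r=27=11011 popcount=4 -> skip
r=28=11100 popcount=3 -> skip
r=29=11101 popcount=4 -> skip
r=30=11110 popcount=4 -> skip
r=31=11111 popcount=5 -> skip
r=32=100000 popcount=1 -> KEEP
r=33=100001 popcount=2 -> skip
r=34=100010 popcount=2 -> skip
r=35=100011 popcount=3 -> skip
r=36=100100 popcount=2 -> skip
r=37=100101 popcount=3 -> skip
r=38=100110 popcount=3 -> skip
r=39=100111 popcount=4 -> skip
r=40=101000 popcount=2 -> skip
r=41=101001 popcount=3 -> skip
r=42=101010 popcount=3 -> skip
r=43=101011 popcount=4 -> skip
r=44=101100 popcount=3 -> skip
r=45=101101 popcount=4 -> skip
r=46=101110 popcount=4 -> skip
r=47=101111 popcount=5 -> skip
r=48=110000 popcount=2 -> skip
r=49=110001 popcount=3 -> skip
r=50=110010 popcount=3 -> skip
r=51=110011 popcount=4 -> skip
r=52=110100 popcount=3 -> skip
r=53=110101 popcount=4 -> skip
r=54=110110 popcount=4 -> skip
r=55=110111 popcount=5 -> skip
r=56=111000 popcount=3 -> skip
r=57=111001 popcount=4 -> skip
r=58=111010 popcount=4 -> skip
r=59=111011 popcount=5 -> skip
r=60=111100 popcount=4 -> skip
r=61=111101 popcount=5 -> skip
r=62=111110 popcount=5 -> skip
Kept rows: 8 16 32

Answer: 8 16 32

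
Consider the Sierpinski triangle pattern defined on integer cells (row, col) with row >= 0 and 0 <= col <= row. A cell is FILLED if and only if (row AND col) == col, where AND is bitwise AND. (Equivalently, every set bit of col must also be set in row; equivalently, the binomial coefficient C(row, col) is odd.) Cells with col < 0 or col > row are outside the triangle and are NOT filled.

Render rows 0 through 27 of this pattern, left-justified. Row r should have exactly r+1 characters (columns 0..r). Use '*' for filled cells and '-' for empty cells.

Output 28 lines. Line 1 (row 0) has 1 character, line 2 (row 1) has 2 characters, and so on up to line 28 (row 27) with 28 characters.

r0=0: *
r1=1: **
r2=10: *-*
r3=11: ****
r4=100: *---*
r5=101: **--**
r6=110: *-*-*-*
r7=111: ********
r8=1000: *-------*
r9=1001: **------**
r10=1010: *-*-----*-*
r11=1011: ****----****
r12=1100: *---*---*---*
r13=1101: **--**--**--**
r14=1110: *-*-*-*-*-*-*-*
r15=1111: ****************
r16=10000: *---------------*
r17=10001: **--------------**
r18=10010: *-*-------------*-*
r19=10011: ****------------****
r20=10100: *---*-----------*---*
r21=10101: **--**----------**--**
r22=10110: *-*-*-*---------*-*-*-*
r23=10111: ********--------********
r24=11000: *-------*-------*-------*
r25=11001: **------**------**------**
r26=11010: *-*-----*-*-----*-*-----*-*
r27=11011: ****----****----****----****

Answer: *
**
*-*
****
*---*
**--**
*-*-*-*
********
*-------*
**------**
*-*-----*-*
****----****
*---*---*---*
**--**--**--**
*-*-*-*-*-*-*-*
****************
*---------------*
**--------------**
*-*-------------*-*
****------------****
*---*-----------*---*
**--**----------**--**
*-*-*-*---------*-*-*-*
********--------********
*-------*-------*-------*
**------**------**------**
*-*-----*-*-----*-*-----*-*
****----****----****----****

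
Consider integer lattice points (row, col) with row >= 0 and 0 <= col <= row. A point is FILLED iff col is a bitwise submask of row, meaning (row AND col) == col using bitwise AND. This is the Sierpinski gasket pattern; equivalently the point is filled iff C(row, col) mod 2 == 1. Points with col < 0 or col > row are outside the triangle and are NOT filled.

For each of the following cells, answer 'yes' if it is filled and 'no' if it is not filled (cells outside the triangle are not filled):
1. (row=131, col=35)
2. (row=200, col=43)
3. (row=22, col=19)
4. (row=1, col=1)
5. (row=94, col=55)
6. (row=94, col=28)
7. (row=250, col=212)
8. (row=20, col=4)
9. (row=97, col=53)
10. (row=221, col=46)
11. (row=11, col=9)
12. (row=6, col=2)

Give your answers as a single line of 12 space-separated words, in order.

(131,35): row=0b10000011, col=0b100011, row AND col = 0b11 = 3; 3 != 35 -> empty
(200,43): row=0b11001000, col=0b101011, row AND col = 0b1000 = 8; 8 != 43 -> empty
(22,19): row=0b10110, col=0b10011, row AND col = 0b10010 = 18; 18 != 19 -> empty
(1,1): row=0b1, col=0b1, row AND col = 0b1 = 1; 1 == 1 -> filled
(94,55): row=0b1011110, col=0b110111, row AND col = 0b10110 = 22; 22 != 55 -> empty
(94,28): row=0b1011110, col=0b11100, row AND col = 0b11100 = 28; 28 == 28 -> filled
(250,212): row=0b11111010, col=0b11010100, row AND col = 0b11010000 = 208; 208 != 212 -> empty
(20,4): row=0b10100, col=0b100, row AND col = 0b100 = 4; 4 == 4 -> filled
(97,53): row=0b1100001, col=0b110101, row AND col = 0b100001 = 33; 33 != 53 -> empty
(221,46): row=0b11011101, col=0b101110, row AND col = 0b1100 = 12; 12 != 46 -> empty
(11,9): row=0b1011, col=0b1001, row AND col = 0b1001 = 9; 9 == 9 -> filled
(6,2): row=0b110, col=0b10, row AND col = 0b10 = 2; 2 == 2 -> filled

Answer: no no no yes no yes no yes no no yes yes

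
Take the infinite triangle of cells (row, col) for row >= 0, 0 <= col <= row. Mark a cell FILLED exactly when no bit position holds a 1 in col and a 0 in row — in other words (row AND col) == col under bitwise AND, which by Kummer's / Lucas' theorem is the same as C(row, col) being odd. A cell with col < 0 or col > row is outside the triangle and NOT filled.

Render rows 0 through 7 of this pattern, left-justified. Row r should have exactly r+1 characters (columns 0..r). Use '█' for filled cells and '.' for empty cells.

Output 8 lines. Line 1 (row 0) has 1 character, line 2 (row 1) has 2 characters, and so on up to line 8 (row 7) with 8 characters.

r0=0: █
r1=1: ██
r2=10: █.█
r3=11: ████
r4=100: █...█
r5=101: ██..██
r6=110: █.█.█.█
r7=111: ████████

Answer: █
██
█.█
████
█...█
██..██
█.█.█.█
████████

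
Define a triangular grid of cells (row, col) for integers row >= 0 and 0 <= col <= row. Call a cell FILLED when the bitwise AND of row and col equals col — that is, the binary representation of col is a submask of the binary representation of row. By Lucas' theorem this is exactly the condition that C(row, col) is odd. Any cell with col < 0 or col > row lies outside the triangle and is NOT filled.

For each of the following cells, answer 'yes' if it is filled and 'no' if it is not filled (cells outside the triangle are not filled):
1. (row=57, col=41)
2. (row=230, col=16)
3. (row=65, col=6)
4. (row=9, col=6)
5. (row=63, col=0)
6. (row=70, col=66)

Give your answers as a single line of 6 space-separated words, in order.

(57,41): row=0b111001, col=0b101001, row AND col = 0b101001 = 41; 41 == 41 -> filled
(230,16): row=0b11100110, col=0b10000, row AND col = 0b0 = 0; 0 != 16 -> empty
(65,6): row=0b1000001, col=0b110, row AND col = 0b0 = 0; 0 != 6 -> empty
(9,6): row=0b1001, col=0b110, row AND col = 0b0 = 0; 0 != 6 -> empty
(63,0): row=0b111111, col=0b0, row AND col = 0b0 = 0; 0 == 0 -> filled
(70,66): row=0b1000110, col=0b1000010, row AND col = 0b1000010 = 66; 66 == 66 -> filled

Answer: yes no no no yes yes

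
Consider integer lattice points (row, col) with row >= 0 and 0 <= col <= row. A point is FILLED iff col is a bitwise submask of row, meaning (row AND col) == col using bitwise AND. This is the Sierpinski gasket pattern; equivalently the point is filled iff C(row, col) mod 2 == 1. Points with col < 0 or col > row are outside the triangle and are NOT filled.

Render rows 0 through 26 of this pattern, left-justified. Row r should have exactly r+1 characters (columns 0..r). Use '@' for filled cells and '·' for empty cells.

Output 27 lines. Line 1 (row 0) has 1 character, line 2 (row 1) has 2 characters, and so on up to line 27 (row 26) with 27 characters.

Answer: @
@@
@·@
@@@@
@···@
@@··@@
@·@·@·@
@@@@@@@@
@·······@
@@······@@
@·@·····@·@
@@@@····@@@@
@···@···@···@
@@··@@··@@··@@
@·@·@·@·@·@·@·@
@@@@@@@@@@@@@@@@
@···············@
@@··············@@
@·@·············@·@
@@@@············@@@@
@···@···········@···@
@@··@@··········@@··@@
@·@·@·@·········@·@·@·@
@@@@@@@@········@@@@@@@@
@·······@·······@·······@
@@······@@······@@······@@
@·@·····@·@·····@·@·····@·@

Derivation:
r0=0: @
r1=1: @@
r2=10: @·@
r3=11: @@@@
r4=100: @···@
r5=101: @@··@@
r6=110: @·@·@·@
r7=111: @@@@@@@@
r8=1000: @·······@
r9=1001: @@······@@
r10=1010: @·@·····@·@
r11=1011: @@@@····@@@@
r12=1100: @···@···@···@
r13=1101: @@··@@··@@··@@
r14=1110: @·@·@·@·@·@·@·@
r15=1111: @@@@@@@@@@@@@@@@
r16=10000: @···············@
r17=10001: @@··············@@
r18=10010: @·@·············@·@
r19=10011: @@@@············@@@@
r20=10100: @···@···········@···@
r21=10101: @@··@@··········@@··@@
r22=10110: @·@·@·@·········@·@·@·@
r23=10111: @@@@@@@@········@@@@@@@@
r24=11000: @·······@·······@·······@
r25=11001: @@······@@······@@······@@
r26=11010: @·@·····@·@·····@·@·····@·@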